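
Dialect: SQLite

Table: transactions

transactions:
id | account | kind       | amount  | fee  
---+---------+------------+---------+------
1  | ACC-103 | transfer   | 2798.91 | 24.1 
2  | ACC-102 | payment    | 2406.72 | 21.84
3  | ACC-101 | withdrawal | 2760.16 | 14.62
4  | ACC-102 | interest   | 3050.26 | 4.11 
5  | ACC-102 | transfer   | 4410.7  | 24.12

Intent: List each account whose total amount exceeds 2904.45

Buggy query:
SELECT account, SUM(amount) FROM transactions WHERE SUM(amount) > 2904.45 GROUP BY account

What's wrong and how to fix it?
Bug: Aggregate functions cannot appear in a WHERE clause

Fix: Use HAVING (which filters groups after aggregation) instead of WHERE

Corrected query:
SELECT account, SUM(amount) FROM transactions GROUP BY account HAVING SUM(amount) > 2904.45

Result:
account | SUM(amount)
--------+------------
ACC-102 | 9867.68    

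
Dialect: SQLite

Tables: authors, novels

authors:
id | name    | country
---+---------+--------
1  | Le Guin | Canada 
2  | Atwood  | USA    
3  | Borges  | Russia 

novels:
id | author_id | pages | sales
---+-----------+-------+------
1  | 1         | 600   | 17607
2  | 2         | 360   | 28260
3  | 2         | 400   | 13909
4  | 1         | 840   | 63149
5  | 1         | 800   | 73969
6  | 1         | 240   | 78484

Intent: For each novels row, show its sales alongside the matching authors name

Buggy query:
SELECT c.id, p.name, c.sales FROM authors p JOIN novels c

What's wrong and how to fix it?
Bug: Missing join condition: each novels row is matched to all authors rows instead of just its own

Fix: Add ON c.author_id = p.id to the JOIN

Corrected query:
SELECT c.id, p.name, c.sales FROM authors p JOIN novels c ON c.author_id = p.id

Result:
id | name    | sales
---+---------+------
1  | Le Guin | 17607
2  | Atwood  | 28260
3  | Atwood  | 13909
4  | Le Guin | 63149
5  | Le Guin | 73969
6  | Le Guin | 78484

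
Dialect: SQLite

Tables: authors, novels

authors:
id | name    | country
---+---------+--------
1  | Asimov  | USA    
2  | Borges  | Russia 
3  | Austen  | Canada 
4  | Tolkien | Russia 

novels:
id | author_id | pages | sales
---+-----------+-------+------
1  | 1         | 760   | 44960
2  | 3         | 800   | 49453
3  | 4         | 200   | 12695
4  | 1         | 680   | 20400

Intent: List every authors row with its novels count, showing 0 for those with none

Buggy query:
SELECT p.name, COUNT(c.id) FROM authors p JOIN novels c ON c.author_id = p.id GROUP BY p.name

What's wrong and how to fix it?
Bug: INNER JOIN drops authors rows that have no matching novels rows

Fix: Use LEFT JOIN so parents without children still appear (COUNT(c.id) gives 0)

Corrected query:
SELECT p.name, COUNT(c.id) FROM authors p LEFT JOIN novels c ON c.author_id = p.id GROUP BY p.name

Result:
name    | COUNT(c.id)
--------+------------
Asimov  | 2          
Austen  | 1          
Borges  | 0          
Tolkien | 1          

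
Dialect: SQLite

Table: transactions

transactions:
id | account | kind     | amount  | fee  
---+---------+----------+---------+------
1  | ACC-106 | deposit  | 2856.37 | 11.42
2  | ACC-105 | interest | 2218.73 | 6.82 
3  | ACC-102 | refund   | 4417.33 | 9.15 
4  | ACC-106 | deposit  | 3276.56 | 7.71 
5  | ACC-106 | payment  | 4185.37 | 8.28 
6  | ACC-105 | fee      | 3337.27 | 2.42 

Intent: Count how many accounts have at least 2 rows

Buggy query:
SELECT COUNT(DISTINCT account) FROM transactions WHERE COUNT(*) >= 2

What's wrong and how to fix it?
Bug: WHERE filters individual rows, not groups, so a group-level COUNT is invalid there

Fix: Use a subquery that GROUPs and filters with HAVING, then count its rows

Corrected query:
SELECT COUNT(*) FROM (SELECT account FROM transactions GROUP BY account HAVING COUNT(*) >= 2)

Result:
COUNT(*)
--------
2       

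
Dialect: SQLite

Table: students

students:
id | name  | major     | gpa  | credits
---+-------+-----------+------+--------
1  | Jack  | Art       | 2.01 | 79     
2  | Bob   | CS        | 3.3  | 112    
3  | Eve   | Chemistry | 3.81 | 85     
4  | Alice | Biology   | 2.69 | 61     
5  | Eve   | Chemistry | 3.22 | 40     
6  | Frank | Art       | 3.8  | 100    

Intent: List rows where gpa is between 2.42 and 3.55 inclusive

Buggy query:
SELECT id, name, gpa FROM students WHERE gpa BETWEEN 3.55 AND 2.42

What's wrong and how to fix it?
Bug: The bounds are reversed; BETWEEN a AND b requires a <= b to match anything

Fix: Swap the bounds so the smaller value comes first

Corrected query:
SELECT id, name, gpa FROM students WHERE gpa BETWEEN 2.42 AND 3.55

Result:
id | name  | gpa 
---+-------+-----
2  | Bob   | 3.3 
4  | Alice | 2.69
5  | Eve   | 3.22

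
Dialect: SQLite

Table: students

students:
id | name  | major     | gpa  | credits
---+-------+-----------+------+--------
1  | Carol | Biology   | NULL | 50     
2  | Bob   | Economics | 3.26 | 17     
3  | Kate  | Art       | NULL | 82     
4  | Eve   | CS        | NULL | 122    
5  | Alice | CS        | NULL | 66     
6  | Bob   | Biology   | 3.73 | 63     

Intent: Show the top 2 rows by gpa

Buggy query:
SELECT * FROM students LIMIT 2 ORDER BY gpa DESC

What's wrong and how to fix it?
Bug: ORDER BY cannot follow LIMIT; LIMIT is the final clause

Fix: Sort with ORDER BY, then apply LIMIT

Corrected query:
SELECT * FROM students ORDER BY gpa DESC LIMIT 2

Result:
id | name | major     | gpa  | credits
---+------+-----------+------+--------
6  | Bob  | Biology   | 3.73 | 63     
2  | Bob  | Economics | 3.26 | 17     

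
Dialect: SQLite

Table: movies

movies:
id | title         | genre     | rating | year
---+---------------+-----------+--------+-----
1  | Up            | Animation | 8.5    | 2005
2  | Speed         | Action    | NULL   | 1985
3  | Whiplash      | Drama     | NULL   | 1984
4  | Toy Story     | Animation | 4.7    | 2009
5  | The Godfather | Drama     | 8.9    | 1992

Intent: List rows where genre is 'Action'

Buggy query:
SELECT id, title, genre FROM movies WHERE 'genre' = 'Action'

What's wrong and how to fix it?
Bug: Single quotes denote string literals in SQL; the column name is being compared as a constant string

Fix: Remove the quotes around the column name (or use double quotes for an identifier)

Corrected query:
SELECT id, title, genre FROM movies WHERE genre = 'Action'

Result:
id | title | genre 
---+-------+-------
2  | Speed | Action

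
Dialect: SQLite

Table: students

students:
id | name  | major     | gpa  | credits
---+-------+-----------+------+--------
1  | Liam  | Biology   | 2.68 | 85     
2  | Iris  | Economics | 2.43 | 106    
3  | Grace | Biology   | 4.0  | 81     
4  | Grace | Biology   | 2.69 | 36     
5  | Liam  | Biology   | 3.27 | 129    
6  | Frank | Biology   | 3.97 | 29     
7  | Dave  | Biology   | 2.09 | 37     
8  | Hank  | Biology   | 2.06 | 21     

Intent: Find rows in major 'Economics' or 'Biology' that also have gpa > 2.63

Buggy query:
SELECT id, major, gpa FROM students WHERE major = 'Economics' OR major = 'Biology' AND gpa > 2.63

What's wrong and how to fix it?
Bug: AND binds tighter than OR, so this parses as major = 'Economics' OR (major = 'Biology' AND gpa > 2.63)

Fix: Group the OR with parentheses (or use IN), then AND the threshold

Corrected query:
SELECT id, major, gpa FROM students WHERE (major = 'Economics' OR major = 'Biology') AND gpa > 2.63

Result:
id | major   | gpa 
---+---------+-----
1  | Biology | 2.68
3  | Biology | 4   
4  | Biology | 2.69
5  | Biology | 3.27
6  | Biology | 3.97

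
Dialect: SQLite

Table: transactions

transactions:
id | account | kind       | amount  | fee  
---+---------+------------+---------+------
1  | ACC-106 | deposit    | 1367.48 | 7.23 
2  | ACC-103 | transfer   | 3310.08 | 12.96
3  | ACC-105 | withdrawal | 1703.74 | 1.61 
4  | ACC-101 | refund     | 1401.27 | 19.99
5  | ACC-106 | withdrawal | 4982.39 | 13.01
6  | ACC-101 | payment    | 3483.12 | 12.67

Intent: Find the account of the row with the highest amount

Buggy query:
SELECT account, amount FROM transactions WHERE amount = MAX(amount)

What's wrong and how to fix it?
Bug: WHERE is evaluated per row; an aggregate over the whole table isn't defined there

Fix: Wrap MAX in a scalar subquery so WHERE compares against a single value

Corrected query:
SELECT account, amount FROM transactions WHERE amount = (SELECT MAX(amount) FROM transactions)

Result:
account | amount 
--------+--------
ACC-106 | 4982.39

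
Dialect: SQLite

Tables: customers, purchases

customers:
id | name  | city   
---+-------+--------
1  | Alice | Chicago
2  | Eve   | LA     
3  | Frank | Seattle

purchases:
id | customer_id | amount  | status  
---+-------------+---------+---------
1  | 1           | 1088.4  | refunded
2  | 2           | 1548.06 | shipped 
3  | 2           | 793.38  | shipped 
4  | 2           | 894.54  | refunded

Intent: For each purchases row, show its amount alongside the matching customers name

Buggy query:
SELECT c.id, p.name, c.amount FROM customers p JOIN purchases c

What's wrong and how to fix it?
Bug: Missing join condition: each purchases row is matched to all customers rows instead of just its own

Fix: Add ON c.customer_id = p.id to the JOIN

Corrected query:
SELECT c.id, p.name, c.amount FROM customers p JOIN purchases c ON c.customer_id = p.id

Result:
id | name  | amount 
---+-------+--------
1  | Alice | 1088.4 
2  | Eve   | 1548.06
3  | Eve   | 793.38 
4  | Eve   | 894.54 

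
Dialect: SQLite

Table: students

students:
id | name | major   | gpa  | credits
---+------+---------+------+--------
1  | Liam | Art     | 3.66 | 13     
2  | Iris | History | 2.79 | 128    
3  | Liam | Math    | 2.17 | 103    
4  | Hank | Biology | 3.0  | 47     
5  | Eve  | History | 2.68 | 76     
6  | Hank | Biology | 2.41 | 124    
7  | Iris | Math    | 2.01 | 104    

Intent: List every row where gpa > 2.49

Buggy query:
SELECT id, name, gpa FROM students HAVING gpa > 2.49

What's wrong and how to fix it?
Bug: This is a non-aggregate query (no GROUP BY, no aggregates), so in SQLite the HAVING clause is invalid here; a row-level condition belongs in WHERE

Fix: Replace HAVING with WHERE since the condition applies to individual rows

Corrected query:
SELECT id, name, gpa FROM students WHERE gpa > 2.49

Result:
id | name | gpa 
---+------+-----
1  | Liam | 3.66
2  | Iris | 2.79
4  | Hank | 3   
5  | Eve  | 2.68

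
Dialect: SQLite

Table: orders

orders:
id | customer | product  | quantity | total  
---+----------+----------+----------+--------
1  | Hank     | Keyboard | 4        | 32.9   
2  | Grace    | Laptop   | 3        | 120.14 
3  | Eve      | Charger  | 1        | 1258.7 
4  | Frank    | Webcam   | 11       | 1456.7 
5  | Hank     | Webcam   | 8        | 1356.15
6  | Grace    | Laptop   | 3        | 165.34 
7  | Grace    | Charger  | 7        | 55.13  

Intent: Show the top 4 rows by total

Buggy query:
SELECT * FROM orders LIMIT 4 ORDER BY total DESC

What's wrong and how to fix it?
Bug: LIMIT must come after ORDER BY

Fix: Sort with ORDER BY, then apply LIMIT

Corrected query:
SELECT * FROM orders ORDER BY total DESC LIMIT 4

Result:
id | customer | product | quantity | total  
---+----------+---------+----------+--------
4  | Frank    | Webcam  | 11       | 1456.7 
5  | Hank     | Webcam  | 8        | 1356.15
3  | Eve      | Charger | 1        | 1258.7 
6  | Grace    | Laptop  | 3        | 165.34 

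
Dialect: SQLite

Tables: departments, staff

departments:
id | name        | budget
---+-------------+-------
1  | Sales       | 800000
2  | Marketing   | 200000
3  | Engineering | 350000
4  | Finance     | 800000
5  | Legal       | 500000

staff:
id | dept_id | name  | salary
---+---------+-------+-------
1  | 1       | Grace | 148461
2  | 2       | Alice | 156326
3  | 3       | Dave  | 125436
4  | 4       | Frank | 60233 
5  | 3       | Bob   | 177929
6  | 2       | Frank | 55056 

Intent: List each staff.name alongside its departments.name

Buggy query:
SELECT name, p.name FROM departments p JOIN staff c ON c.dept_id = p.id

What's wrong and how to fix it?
Bug: Both tables have a 'name' column; the unqualified reference is ambiguous

Fix: Prefix ambiguous columns with the table alias

Corrected query:
SELECT c.name, p.name FROM departments p JOIN staff c ON c.dept_id = p.id

Result:
name  | name       
------+------------
Grace | Sales      
Alice | Marketing  
Dave  | Engineering
Frank | Finance    
Bob   | Engineering
Frank | Marketing  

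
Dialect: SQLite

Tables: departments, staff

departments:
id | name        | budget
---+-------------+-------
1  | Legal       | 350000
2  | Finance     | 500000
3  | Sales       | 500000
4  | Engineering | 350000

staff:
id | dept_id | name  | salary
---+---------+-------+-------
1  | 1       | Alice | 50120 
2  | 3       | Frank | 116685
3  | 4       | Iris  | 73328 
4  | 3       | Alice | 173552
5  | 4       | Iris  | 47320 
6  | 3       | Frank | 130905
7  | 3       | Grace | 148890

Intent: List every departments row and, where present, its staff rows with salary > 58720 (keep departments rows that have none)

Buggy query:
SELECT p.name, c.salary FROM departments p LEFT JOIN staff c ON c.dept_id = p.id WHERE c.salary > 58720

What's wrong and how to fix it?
Bug: A WHERE condition on the right-hand table after LEFT JOIN drops unmatched parents

Fix: Move the right-table condition into the ON clause so unmatched parents are kept

Corrected query:
SELECT p.name, c.salary FROM departments p LEFT JOIN staff c ON c.dept_id = p.id AND c.salary > 58720

Result:
name        | salary
------------+-------
Legal       | NULL  
Finance     | NULL  
Sales       | 116685
Sales       | 130905
Sales       | 148890
Sales       | 173552
Engineering | 73328 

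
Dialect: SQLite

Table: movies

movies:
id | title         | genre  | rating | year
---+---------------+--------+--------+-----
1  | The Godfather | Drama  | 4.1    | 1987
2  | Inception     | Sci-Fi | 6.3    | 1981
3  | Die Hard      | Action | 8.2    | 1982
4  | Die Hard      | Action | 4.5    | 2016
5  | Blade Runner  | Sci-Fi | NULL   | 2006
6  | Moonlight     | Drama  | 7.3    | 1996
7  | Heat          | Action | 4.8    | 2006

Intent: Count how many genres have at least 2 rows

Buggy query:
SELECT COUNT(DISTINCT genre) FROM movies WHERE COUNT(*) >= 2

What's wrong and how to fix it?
Bug: COUNT(*) cannot appear in WHERE; the per-group count doesn't exist yet

Fix: Group first with HAVING COUNT(*) >= 2, then COUNT the resulting groups

Corrected query:
SELECT COUNT(*) FROM (SELECT genre FROM movies GROUP BY genre HAVING COUNT(*) >= 2)

Result:
COUNT(*)
--------
3       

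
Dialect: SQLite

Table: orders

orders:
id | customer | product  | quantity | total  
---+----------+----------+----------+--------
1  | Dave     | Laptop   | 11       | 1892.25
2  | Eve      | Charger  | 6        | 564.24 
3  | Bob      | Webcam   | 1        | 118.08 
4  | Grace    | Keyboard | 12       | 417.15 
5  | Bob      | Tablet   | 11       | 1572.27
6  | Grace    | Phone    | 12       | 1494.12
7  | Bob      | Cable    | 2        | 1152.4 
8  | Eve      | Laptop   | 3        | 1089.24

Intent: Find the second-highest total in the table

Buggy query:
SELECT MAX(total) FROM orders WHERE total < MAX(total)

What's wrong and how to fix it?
Bug: The inner MAX is an aggregate inside WHERE, which is not allowed

Fix: Compute the overall MAX in a subquery, then take MAX of rows below it

Corrected query:
SELECT MAX(total) FROM orders WHERE total < (SELECT MAX(total) FROM orders)

Result:
MAX(total)
----------
1572.27   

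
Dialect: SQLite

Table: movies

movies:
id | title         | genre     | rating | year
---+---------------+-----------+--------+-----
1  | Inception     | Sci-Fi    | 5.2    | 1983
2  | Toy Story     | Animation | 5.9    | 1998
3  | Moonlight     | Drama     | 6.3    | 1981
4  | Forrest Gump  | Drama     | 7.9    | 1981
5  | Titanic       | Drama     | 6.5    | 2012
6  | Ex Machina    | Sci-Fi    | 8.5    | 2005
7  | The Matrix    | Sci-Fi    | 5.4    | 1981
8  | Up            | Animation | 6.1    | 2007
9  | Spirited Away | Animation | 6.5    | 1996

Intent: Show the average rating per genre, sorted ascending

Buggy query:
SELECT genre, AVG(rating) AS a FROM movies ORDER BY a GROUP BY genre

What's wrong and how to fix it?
Bug: ORDER BY appears before GROUP BY; SQL clause order requires GROUP BY first

Fix: Reorder: SELECT … FROM … GROUP BY … ORDER BY …

Corrected query:
SELECT genre, AVG(rating) AS a FROM movies GROUP BY genre ORDER BY a

Result:
genre     | a       
----------+---------
Animation | 6.166667
Sci-Fi    | 6.366667
Drama     | 6.9     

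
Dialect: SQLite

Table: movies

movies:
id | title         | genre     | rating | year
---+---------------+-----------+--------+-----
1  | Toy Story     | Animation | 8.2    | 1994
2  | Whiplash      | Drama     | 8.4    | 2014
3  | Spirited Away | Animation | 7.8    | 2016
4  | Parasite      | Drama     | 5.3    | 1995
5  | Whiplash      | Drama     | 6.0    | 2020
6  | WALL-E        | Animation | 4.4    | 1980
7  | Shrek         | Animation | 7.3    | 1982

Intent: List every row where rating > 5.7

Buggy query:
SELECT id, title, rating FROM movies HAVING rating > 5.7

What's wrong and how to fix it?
Bug: This is a non-aggregate query (no GROUP BY, no aggregates), so in SQLite the HAVING clause is invalid here; a row-level condition belongs in WHERE

Fix: Use WHERE for row-level filtering

Corrected query:
SELECT id, title, rating FROM movies WHERE rating > 5.7

Result:
id | title         | rating
---+---------------+-------
1  | Toy Story     | 8.2   
2  | Whiplash      | 8.4   
3  | Spirited Away | 7.8   
5  | Whiplash      | 6     
7  | Shrek         | 7.3   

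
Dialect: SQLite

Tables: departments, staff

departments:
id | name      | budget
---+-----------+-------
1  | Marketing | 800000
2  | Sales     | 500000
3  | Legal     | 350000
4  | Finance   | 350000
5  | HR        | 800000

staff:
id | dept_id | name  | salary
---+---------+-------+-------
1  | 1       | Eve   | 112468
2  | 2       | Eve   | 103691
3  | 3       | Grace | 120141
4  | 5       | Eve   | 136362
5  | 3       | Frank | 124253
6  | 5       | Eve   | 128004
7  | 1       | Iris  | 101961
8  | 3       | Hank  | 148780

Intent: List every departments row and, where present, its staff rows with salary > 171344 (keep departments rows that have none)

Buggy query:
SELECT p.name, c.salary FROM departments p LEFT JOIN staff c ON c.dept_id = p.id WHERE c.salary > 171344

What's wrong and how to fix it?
Bug: A WHERE condition on the right-hand table after LEFT JOIN drops unmatched parents

Fix: Move the right-table condition into the ON clause so unmatched parents are kept

Corrected query:
SELECT p.name, c.salary FROM departments p LEFT JOIN staff c ON c.dept_id = p.id AND c.salary > 171344

Result:
name      | salary
----------+-------
Marketing | NULL  
Sales     | NULL  
Legal     | NULL  
Finance   | NULL  
HR        | NULL  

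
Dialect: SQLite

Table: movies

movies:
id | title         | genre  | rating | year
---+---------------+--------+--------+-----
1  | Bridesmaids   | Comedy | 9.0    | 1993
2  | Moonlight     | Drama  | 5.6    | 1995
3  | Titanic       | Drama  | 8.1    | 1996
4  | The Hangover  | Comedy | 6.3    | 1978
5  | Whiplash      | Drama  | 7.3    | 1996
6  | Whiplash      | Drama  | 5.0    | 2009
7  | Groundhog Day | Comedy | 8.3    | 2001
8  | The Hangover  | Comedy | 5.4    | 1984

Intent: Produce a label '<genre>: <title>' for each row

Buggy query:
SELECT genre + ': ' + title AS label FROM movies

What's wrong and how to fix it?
Bug: SQLite uses || for string concatenation; + coerces text to numbers (yielding 0)

Fix: Replace + with || to concatenate text

Corrected query:
SELECT genre || ': ' || title AS label FROM movies

Result:
label                
---------------------
Comedy: Bridesmaids  
Drama: Moonlight     
Drama: Titanic       
Comedy: The Hangover 
Drama: Whiplash      
Drama: Whiplash      
Comedy: Groundhog Day
Comedy: The Hangover 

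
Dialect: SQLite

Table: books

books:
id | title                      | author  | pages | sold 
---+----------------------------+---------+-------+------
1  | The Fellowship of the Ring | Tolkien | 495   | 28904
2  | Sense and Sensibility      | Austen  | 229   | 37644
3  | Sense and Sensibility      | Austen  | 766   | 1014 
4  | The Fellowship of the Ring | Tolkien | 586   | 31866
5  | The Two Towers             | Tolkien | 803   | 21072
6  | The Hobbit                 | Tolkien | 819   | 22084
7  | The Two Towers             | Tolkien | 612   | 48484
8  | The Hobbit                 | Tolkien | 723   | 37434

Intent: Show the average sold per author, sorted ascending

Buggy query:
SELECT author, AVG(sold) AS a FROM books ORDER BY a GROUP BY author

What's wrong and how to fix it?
Bug: ORDER BY appears before GROUP BY; SQL clause order requires GROUP BY first

Fix: Reorder: SELECT … FROM … GROUP BY … ORDER BY …

Corrected query:
SELECT author, AVG(sold) AS a FROM books GROUP BY author ORDER BY a

Result:
author  | a           
--------+-------------
Austen  | 19329       
Tolkien | 31640.666667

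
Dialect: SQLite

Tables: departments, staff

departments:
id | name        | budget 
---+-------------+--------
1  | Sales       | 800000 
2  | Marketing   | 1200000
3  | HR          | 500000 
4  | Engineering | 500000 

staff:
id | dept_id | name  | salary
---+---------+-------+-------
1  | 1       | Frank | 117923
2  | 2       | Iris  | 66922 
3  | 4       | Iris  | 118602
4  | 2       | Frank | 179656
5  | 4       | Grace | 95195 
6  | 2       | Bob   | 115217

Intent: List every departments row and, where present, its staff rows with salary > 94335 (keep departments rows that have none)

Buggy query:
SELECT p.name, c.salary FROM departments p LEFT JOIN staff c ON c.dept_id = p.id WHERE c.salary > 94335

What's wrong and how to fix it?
Bug: Filtering c.salary in WHERE discards the NULL rows produced by LEFT JOIN, turning it into an inner join

Fix: Move the right-table condition into the ON clause so unmatched parents are kept

Corrected query:
SELECT p.name, c.salary FROM departments p LEFT JOIN staff c ON c.dept_id = p.id AND c.salary > 94335

Result:
name        | salary
------------+-------
Sales       | 117923
Marketing   | 115217
Marketing   | 179656
HR          | NULL  
Engineering | 95195 
Engineering | 118602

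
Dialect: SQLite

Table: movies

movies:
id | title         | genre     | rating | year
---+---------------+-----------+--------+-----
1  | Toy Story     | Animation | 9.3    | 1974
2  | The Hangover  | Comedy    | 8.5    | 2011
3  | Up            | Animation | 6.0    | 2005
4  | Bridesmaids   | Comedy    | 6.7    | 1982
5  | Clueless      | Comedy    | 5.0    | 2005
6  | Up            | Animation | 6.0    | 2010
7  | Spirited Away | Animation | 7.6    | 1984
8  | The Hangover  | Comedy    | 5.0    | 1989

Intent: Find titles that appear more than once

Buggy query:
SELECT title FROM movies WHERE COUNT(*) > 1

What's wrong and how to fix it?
Bug: COUNT(*) is an aggregate and cannot be used in WHERE

Fix: Group first, then use HAVING for the count condition

Corrected query:
SELECT title FROM movies GROUP BY title HAVING COUNT(*) > 1

Result:
title       
------------
The Hangover
Up          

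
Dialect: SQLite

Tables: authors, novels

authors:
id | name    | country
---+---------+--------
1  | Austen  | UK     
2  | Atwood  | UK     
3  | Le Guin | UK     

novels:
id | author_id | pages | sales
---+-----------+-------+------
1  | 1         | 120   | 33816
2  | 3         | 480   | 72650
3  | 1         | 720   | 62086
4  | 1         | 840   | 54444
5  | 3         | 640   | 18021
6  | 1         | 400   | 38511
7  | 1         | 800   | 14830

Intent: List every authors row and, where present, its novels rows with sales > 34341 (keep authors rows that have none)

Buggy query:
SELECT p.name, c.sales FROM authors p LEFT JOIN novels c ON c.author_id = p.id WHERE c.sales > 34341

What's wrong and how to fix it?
Bug: A WHERE condition on the right-hand table after LEFT JOIN drops unmatched parents

Fix: Move the right-table condition into the ON clause so unmatched parents are kept

Corrected query:
SELECT p.name, c.sales FROM authors p LEFT JOIN novels c ON c.author_id = p.id AND c.sales > 34341

Result:
name    | sales
--------+------
Austen  | 38511
Austen  | 54444
Austen  | 62086
Atwood  | NULL 
Le Guin | 72650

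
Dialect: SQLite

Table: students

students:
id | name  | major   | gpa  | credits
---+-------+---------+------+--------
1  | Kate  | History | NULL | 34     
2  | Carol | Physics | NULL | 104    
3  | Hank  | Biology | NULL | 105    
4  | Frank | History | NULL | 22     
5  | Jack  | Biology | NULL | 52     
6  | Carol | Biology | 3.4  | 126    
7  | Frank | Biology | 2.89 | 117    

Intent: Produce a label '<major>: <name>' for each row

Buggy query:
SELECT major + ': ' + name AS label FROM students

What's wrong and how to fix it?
Bug: '+' is numeric addition; on text columns SQLite converts them to 0 instead of concatenating

Fix: Use the || operator for string concatenation

Corrected query:
SELECT major || ': ' || name AS label FROM students

Result:
label         
--------------
History: Kate 
Physics: Carol
Biology: Hank 
History: Frank
Biology: Jack 
Biology: Carol
Biology: Frank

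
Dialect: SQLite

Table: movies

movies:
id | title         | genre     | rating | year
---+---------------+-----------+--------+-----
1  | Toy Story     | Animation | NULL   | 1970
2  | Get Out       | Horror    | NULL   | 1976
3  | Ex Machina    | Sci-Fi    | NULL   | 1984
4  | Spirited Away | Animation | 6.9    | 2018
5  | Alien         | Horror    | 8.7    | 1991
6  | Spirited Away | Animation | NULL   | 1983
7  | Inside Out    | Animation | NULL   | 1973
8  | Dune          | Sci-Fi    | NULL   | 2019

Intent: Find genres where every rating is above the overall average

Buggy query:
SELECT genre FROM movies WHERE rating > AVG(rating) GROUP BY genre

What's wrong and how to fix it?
Bug: WHERE evaluates per row before aggregation, so AVG() is unavailable

Fix: Use a subquery for AVG and a HAVING MIN(...) filter so the condition holds for every row in the group

Corrected query:
SELECT genre FROM movies GROUP BY genre HAVING MIN(rating) > (SELECT AVG(rating) FROM movies)

Result:
genre 
------
Horror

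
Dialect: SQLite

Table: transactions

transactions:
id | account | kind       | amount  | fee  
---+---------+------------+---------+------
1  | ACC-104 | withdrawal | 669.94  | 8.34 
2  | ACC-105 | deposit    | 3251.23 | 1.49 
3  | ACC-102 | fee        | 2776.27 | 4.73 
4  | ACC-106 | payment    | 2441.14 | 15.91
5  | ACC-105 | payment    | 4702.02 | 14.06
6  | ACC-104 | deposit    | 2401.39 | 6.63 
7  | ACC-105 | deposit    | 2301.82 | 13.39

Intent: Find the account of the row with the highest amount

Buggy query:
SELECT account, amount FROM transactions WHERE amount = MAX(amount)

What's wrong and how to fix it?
Bug: WHERE is evaluated per row; an aggregate over the whole table isn't defined there

Fix: Wrap MAX in a scalar subquery so WHERE compares against a single value

Corrected query:
SELECT account, amount FROM transactions WHERE amount = (SELECT MAX(amount) FROM transactions)

Result:
account | amount 
--------+--------
ACC-105 | 4702.02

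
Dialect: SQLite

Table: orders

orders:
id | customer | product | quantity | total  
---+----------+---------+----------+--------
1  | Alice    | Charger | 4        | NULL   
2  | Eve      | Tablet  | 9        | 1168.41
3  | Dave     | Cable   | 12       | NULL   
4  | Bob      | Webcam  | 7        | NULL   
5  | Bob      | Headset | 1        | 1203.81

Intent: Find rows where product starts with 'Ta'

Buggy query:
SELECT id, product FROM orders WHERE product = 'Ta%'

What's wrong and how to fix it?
Bug: '=' compares the literal string including the % character; pattern matching needs LIKE

Fix: Use LIKE for wildcard pattern matching

Corrected query:
SELECT id, product FROM orders WHERE product LIKE 'Ta%'

Result:
id | product
---+--------
2  | Tablet 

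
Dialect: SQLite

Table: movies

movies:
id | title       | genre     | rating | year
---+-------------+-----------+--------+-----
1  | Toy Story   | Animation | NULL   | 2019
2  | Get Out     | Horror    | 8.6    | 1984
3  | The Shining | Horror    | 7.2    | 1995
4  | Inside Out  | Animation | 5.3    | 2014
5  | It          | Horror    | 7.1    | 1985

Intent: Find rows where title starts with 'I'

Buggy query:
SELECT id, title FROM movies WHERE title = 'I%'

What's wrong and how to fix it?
Bug: Wildcards only work with LIKE; '=' treats '%' as a literal character

Fix: Replace '=' with LIKE so 'I%' is treated as a pattern

Corrected query:
SELECT id, title FROM movies WHERE title LIKE 'I%'

Result:
id | title     
---+-----------
4  | Inside Out
5  | It        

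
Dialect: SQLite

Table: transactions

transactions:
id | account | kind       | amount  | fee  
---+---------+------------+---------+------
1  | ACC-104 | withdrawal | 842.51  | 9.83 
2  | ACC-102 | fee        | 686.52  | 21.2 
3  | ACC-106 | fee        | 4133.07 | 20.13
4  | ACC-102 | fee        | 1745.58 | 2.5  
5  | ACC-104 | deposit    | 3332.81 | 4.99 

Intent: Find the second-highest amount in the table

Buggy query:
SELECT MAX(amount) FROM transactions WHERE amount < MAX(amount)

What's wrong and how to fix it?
Bug: The inner MAX is an aggregate inside WHERE, which is not allowed

Fix: Put the inner MAX in a scalar subquery

Corrected query:
SELECT MAX(amount) FROM transactions WHERE amount < (SELECT MAX(amount) FROM transactions)

Result:
MAX(amount)
-----------
3332.81    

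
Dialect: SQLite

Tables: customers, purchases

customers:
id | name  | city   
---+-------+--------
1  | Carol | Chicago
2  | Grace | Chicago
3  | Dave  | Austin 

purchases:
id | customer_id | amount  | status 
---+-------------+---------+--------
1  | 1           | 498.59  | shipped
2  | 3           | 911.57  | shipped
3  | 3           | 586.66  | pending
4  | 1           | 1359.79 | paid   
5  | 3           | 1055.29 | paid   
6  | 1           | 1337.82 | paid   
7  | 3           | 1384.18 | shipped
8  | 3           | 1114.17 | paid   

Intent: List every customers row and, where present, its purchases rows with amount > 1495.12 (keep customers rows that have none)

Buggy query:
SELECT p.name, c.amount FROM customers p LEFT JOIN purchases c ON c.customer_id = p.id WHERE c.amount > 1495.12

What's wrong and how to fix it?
Bug: A WHERE condition on the right-hand table after LEFT JOIN drops unmatched parents

Fix: Put 'c.amount > 1495.12' in the JOIN's ON clause instead of WHERE

Corrected query:
SELECT p.name, c.amount FROM customers p LEFT JOIN purchases c ON c.customer_id = p.id AND c.amount > 1495.12

Result:
name  | amount
------+-------
Carol | NULL  
Grace | NULL  
Dave  | NULL  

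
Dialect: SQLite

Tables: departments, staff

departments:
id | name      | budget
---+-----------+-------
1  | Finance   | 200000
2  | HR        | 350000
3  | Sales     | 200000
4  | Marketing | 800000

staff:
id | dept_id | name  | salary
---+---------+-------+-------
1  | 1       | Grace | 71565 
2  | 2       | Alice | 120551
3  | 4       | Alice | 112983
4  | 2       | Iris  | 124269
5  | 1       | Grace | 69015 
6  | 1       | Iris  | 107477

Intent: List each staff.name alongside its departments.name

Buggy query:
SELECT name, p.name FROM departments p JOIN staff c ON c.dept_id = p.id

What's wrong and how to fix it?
Bug: Both tables have a 'name' column; the unqualified reference is ambiguous

Fix: Prefix ambiguous columns with the table alias

Corrected query:
SELECT c.name, p.name FROM departments p JOIN staff c ON c.dept_id = p.id

Result:
name  | name     
------+----------
Grace | Finance  
Alice | HR       
Alice | Marketing
Iris  | HR       
Grace | Finance  
Iris  | Finance  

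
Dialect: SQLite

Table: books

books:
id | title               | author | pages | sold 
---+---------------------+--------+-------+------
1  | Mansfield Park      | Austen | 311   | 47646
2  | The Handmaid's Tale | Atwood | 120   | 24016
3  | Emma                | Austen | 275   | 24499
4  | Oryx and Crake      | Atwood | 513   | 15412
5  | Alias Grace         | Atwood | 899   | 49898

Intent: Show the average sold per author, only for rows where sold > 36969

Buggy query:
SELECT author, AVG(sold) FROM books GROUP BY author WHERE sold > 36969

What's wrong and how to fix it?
Bug: WHERE cannot follow GROUP BY

Fix: Place WHERE between FROM and GROUP BY

Corrected query:
SELECT author, AVG(sold) FROM books WHERE sold > 36969 GROUP BY author

Result:
author | AVG(sold)
-------+----------
Atwood | 49898    
Austen | 47646    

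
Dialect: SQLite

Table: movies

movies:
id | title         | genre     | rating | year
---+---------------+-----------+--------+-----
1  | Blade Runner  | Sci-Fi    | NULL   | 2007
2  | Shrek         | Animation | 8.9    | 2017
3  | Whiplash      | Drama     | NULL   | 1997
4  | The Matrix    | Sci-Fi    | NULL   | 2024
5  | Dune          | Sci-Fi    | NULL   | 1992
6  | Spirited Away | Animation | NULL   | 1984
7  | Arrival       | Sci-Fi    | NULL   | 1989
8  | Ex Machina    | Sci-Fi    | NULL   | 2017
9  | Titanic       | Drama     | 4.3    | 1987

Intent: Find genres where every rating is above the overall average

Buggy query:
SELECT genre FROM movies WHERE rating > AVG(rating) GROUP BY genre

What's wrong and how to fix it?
Bug: AVG() is an aggregate; it can't sit directly in WHERE

Fix: Compute the overall average in a scalar subquery and compare each group's MIN against it in HAVING

Corrected query:
SELECT genre FROM movies GROUP BY genre HAVING MIN(rating) > (SELECT AVG(rating) FROM movies)

Result:
genre    
---------
Animation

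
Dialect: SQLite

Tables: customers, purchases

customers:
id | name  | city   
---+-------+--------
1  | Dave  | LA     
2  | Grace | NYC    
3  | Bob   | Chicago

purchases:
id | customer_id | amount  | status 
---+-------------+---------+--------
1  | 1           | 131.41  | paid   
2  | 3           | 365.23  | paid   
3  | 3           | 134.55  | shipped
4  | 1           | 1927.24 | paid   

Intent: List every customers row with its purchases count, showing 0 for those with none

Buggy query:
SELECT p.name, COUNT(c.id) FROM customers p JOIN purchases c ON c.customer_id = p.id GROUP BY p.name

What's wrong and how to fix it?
Bug: INNER JOIN drops customers rows that have no matching purchases rows

Fix: Switch to LEFT JOIN to retain unmatched parent rows

Corrected query:
SELECT p.name, COUNT(c.id) FROM customers p LEFT JOIN purchases c ON c.customer_id = p.id GROUP BY p.name

Result:
name  | COUNT(c.id)
------+------------
Bob   | 2          
Dave  | 2          
Grace | 0          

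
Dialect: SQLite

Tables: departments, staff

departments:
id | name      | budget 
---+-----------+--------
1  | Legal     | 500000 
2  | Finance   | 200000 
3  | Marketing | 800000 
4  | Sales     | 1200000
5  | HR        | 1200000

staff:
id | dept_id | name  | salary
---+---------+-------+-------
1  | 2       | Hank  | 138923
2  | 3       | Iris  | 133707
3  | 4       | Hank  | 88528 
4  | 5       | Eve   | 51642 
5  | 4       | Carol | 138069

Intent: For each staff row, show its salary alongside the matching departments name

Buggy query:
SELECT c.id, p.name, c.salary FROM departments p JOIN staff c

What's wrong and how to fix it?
Bug: Missing join condition: each staff row is matched to all departments rows instead of just its own

Fix: Specify the join condition linking the foreign key to the parent id

Corrected query:
SELECT c.id, p.name, c.salary FROM departments p JOIN staff c ON c.dept_id = p.id

Result:
id | name      | salary
---+-----------+-------
1  | Finance   | 138923
2  | Marketing | 133707
3  | Sales     | 88528 
4  | HR        | 51642 
5  | Sales     | 138069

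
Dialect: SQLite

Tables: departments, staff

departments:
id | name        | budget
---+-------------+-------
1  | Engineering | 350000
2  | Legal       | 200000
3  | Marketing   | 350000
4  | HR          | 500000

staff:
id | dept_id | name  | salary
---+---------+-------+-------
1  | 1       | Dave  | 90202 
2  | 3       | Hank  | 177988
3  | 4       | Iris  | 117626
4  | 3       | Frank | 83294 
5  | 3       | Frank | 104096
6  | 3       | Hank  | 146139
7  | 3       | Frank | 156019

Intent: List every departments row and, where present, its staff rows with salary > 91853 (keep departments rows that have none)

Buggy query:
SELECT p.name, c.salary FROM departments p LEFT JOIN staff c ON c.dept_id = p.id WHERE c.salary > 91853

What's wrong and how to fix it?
Bug: A WHERE condition on the right-hand table after LEFT JOIN drops unmatched parents

Fix: Move the right-table condition into the ON clause so unmatched parents are kept

Corrected query:
SELECT p.name, c.salary FROM departments p LEFT JOIN staff c ON c.dept_id = p.id AND c.salary > 91853

Result:
name        | salary
------------+-------
Engineering | NULL  
Legal       | NULL  
Marketing   | 104096
Marketing   | 146139
Marketing   | 156019
Marketing   | 177988
HR          | 117626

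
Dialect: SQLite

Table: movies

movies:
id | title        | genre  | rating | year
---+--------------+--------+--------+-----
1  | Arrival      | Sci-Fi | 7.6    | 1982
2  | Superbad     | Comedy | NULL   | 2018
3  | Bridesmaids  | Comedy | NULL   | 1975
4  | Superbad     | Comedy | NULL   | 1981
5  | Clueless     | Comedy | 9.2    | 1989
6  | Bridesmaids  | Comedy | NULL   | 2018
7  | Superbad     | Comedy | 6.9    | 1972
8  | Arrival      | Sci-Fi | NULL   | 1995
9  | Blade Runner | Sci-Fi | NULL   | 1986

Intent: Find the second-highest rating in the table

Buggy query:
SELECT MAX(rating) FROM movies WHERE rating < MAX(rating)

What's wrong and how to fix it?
Bug: The inner MAX is an aggregate inside WHERE, which is not allowed

Fix: Compute the overall MAX in a subquery, then take MAX of rows below it

Corrected query:
SELECT MAX(rating) FROM movies WHERE rating < (SELECT MAX(rating) FROM movies)

Result:
MAX(rating)
-----------
7.6        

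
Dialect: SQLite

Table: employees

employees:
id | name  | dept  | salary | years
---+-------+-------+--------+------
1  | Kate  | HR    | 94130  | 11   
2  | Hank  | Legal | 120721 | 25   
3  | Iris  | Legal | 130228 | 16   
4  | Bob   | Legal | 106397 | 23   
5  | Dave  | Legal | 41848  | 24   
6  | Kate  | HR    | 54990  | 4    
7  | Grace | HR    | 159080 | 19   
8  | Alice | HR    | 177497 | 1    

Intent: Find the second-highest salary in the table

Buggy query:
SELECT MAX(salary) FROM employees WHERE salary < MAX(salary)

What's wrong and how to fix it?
Bug: MAX(salary) on the right of the comparison is an aggregate-in-WHERE error

Fix: Compute the overall MAX in a subquery, then take MAX of rows below it

Corrected query:
SELECT MAX(salary) FROM employees WHERE salary < (SELECT MAX(salary) FROM employees)

Result:
MAX(salary)
-----------
159080     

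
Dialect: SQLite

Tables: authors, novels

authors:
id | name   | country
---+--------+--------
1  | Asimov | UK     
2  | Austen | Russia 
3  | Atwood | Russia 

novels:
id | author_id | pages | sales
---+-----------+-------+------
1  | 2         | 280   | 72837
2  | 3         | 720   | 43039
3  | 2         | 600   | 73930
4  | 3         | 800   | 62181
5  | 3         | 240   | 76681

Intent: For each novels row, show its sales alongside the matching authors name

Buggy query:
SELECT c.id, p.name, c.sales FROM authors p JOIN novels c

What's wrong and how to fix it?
Bug: JOIN with no ON clause produces a cartesian product; every novels row pairs with every authors row

Fix: Add ON c.author_id = p.id to the JOIN

Corrected query:
SELECT c.id, p.name, c.sales FROM authors p JOIN novels c ON c.author_id = p.id

Result:
id | name   | sales
---+--------+------
1  | Austen | 72837
2  | Atwood | 43039
3  | Austen | 73930
4  | Atwood | 62181
5  | Atwood | 76681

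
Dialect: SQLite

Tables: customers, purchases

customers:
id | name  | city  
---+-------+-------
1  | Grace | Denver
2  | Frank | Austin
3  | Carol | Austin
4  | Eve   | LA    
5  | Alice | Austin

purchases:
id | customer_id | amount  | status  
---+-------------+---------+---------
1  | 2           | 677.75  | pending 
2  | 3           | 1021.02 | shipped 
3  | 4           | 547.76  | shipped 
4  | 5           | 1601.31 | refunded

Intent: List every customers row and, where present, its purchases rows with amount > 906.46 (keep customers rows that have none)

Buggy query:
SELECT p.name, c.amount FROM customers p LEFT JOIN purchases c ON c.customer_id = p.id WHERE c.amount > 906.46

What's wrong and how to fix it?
Bug: A WHERE condition on the right-hand table after LEFT JOIN drops unmatched parents

Fix: Move the right-table condition into the ON clause so unmatched parents are kept

Corrected query:
SELECT p.name, c.amount FROM customers p LEFT JOIN purchases c ON c.customer_id = p.id AND c.amount > 906.46

Result:
name  | amount 
------+--------
Grace | NULL   
Frank | NULL   
Carol | 1021.02
Eve   | NULL   
Alice | 1601.31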